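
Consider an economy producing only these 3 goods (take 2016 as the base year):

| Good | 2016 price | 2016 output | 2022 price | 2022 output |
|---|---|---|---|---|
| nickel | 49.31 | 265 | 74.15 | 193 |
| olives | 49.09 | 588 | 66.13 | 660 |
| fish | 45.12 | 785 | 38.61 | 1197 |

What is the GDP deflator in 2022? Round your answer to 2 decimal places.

108.60

Nominal GDP 2022 = 74.15·193 + 66.13·660 + 38.61·1197 = 104172.92.
Real GDP 2022 (at 2016 prices) = 49.31·193 + 49.09·660 + 45.12·1197 = 95924.87.
Deflator = Nominal/Real × 100 = 104172.92/95924.87 × 100 = 108.598.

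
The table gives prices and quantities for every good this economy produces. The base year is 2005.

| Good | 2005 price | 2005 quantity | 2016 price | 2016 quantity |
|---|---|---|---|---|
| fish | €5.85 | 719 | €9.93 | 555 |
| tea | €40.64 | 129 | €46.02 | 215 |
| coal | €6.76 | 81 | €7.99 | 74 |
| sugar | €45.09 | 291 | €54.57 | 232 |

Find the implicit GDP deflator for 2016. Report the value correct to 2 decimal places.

124.89

Nominal GDP 2016 = 9.93·555 + 46.02·215 + 7.99·74 + 54.57·232 = 28656.95.
Real GDP 2016 (at 2005 prices) = 5.85·555 + 40.64·215 + 6.76·74 + 45.09·232 = 22945.47.
Deflator = Nominal/Real × 100 = 28656.95/22945.47 × 100 = 124.892.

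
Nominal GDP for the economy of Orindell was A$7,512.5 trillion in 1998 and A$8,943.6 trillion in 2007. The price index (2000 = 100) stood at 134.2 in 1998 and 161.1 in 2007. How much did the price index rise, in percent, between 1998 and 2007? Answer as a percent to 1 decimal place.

20.0%

Price-level change = 161.1 / 134.2 − 1 = 0.2004.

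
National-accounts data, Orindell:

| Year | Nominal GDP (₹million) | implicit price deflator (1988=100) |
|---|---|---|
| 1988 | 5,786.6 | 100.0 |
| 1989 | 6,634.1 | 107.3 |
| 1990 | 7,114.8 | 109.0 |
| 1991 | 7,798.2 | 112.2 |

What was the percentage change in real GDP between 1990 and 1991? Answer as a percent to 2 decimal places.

Real GDP 1990 = 7114.8/1.090 = 6527.34.
Real GDP 1991 = 7798.2/1.122 = 6950.27.
Change = 6950.27/6527.34 − 1 = 0.0648.

6.48%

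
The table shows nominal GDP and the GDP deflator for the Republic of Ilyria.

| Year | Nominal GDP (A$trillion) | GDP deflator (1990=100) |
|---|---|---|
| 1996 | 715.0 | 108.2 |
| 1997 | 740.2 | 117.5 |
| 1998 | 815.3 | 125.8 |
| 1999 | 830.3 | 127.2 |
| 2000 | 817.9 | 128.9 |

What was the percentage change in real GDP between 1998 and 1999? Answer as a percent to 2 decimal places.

Real GDP 1998 = 815.3/1.258 = 648.09.
Real GDP 1999 = 830.3/1.272 = 652.75.
Change = 652.75/648.09 − 1 = 0.0072.

0.72%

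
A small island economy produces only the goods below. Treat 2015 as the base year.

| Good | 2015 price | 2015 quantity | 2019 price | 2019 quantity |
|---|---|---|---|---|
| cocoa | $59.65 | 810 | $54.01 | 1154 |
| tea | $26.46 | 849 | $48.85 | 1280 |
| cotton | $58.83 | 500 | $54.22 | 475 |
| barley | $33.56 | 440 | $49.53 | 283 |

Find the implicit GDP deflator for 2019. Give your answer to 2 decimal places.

117.47

Nominal GDP 2019 = 54.01·1154 + 48.85·1280 + 54.22·475 + 49.53·283 = 164627.03.
Real GDP 2019 (at 2015 prices) = 59.65·1154 + 26.46·1280 + 58.83·475 + 33.56·283 = 140146.63.
Deflator = Nominal/Real × 100 = 164627.03/140146.63 × 100 = 117.468.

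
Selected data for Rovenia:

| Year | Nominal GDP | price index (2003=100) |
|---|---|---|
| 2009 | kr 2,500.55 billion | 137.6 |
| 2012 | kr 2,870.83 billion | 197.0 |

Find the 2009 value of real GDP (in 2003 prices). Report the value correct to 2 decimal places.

kr 1,817.26 billion

Real GDP = Nominal / (price index/100) = 2500.55 / 1.376 = 1817.26.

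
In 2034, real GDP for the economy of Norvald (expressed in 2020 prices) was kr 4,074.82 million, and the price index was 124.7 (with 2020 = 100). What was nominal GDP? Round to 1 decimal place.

Nominal GDP = Real × (price index/100) = 4074.82 × 1.247 = 5081.30.

kr 5,081.3 million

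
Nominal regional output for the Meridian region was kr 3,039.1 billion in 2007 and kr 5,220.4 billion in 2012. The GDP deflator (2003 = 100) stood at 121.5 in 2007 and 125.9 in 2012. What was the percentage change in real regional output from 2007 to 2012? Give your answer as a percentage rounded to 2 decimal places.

65.77%

Deflate each year: 2007 → 3039.1/1.215 = 2501.32; 2012 → 5220.4/1.259 = 4146.47.
So real regional output changed by 4146.47/2501.32 − 1 = 0.6577, i.e. 65.77%.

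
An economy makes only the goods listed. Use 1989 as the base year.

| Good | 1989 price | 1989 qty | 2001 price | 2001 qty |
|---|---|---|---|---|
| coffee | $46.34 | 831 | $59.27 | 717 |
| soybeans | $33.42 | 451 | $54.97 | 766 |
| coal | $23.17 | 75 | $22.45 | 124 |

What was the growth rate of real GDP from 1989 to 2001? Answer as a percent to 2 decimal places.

Real GDP 1989 = Nominal GDP 1989 = 46.34·831 + 33.42·451 + 23.17·75 = 55318.71.
Real GDP 2001 (at 1989 prices) = 46.34·717 + 33.42·766 + 23.17·124 = 61698.58.
Real growth = 61698.58/55318.71 − 1 = 0.1153.

11.53%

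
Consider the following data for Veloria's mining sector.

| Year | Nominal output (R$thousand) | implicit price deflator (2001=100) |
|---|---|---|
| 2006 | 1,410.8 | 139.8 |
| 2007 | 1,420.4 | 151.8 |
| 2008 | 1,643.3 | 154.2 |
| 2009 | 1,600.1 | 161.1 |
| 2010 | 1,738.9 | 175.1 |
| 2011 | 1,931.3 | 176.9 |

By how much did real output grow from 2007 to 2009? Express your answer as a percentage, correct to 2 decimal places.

6.15%

Real output 2007 = 1420.4/1.518 = 935.70.
Real output 2009 = 1600.1/1.611 = 993.23.
Change = 993.23/935.70 − 1 = 0.0615.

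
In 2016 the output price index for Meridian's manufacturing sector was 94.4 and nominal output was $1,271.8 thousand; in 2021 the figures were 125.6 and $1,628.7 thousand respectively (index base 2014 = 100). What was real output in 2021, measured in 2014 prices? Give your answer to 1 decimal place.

Real output = Nominal / (output price index/100) = 1628.7 / 1.256 = 1296.74.

$1,296.7 thousand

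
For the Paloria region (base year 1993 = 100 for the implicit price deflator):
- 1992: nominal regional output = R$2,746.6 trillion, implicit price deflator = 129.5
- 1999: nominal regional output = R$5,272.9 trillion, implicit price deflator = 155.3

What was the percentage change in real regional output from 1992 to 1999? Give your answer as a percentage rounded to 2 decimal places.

60.09%

Deflate each year: 1992 → 2746.6/1.295 = 2120.93; 1999 → 5272.9/1.553 = 3395.30.
So real regional output changed by 3395.30/2120.93 − 1 = 0.6009, i.e. 60.09%.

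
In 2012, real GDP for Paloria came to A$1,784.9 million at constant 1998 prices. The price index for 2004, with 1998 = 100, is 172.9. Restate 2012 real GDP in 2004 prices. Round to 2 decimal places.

A$3,086.09 million

Real GDP in 2004 prices = Real GDP in 1998 prices × (P_2004/P_1998) = 1784.9 × 1.729 = 3086.09.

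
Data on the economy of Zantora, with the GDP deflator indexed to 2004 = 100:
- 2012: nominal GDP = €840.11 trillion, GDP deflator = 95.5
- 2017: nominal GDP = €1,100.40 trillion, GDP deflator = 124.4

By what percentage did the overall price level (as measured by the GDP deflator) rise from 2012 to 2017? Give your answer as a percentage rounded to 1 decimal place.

Price-level change = 124.4 / 95.5 − 1 = 0.3026.

30.3%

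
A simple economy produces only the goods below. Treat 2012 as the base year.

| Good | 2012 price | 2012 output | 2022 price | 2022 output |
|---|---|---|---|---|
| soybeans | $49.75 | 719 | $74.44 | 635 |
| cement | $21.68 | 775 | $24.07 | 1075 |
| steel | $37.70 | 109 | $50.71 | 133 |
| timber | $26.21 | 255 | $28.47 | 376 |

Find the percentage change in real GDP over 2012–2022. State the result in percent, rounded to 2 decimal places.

Real GDP 2012 = Nominal GDP 2012 = 49.75·719 + 21.68·775 + 37.70·109 + 26.21·255 = 63365.10.
Real GDP 2022 (at 2012 prices) = 49.75·635 + 21.68·1075 + 37.70·133 + 26.21·376 = 69766.31.
Real growth = 69766.31/63365.10 − 1 = 0.1010.

10.10%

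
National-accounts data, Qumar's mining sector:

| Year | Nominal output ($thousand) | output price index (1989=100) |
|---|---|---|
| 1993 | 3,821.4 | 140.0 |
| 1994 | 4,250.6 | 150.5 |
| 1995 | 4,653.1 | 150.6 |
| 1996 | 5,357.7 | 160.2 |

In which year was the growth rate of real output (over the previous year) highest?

1995

1994: real = 4250.6/1.505 = 2824.32; growth vs 1993 (2729.57) = 3.47%.
1995: real = 4653.1/1.506 = 3089.71; growth vs 1994 (2824.32) = 9.40%.
1996: real = 5357.7/1.602 = 3344.38; growth vs 1995 (3089.71) = 8.24%.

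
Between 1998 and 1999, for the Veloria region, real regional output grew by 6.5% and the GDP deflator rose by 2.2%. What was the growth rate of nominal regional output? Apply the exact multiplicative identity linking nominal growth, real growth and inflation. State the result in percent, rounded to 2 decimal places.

8.84%

(1 + g_nom) = (1 + g_real)(1 + π) = 1.0650 × 1.0220 = 1.08843.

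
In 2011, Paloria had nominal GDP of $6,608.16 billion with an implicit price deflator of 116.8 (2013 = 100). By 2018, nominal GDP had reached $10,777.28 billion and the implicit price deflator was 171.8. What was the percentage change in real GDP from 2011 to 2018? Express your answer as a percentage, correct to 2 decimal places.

Deflate each year: 2011 → 6608.16/1.168 = 5657.67; 2018 → 10777.28/1.718 = 6273.15.
So real GDP changed by 6273.15/5657.67 − 1 = 0.1088, i.e. 10.88%.

10.88%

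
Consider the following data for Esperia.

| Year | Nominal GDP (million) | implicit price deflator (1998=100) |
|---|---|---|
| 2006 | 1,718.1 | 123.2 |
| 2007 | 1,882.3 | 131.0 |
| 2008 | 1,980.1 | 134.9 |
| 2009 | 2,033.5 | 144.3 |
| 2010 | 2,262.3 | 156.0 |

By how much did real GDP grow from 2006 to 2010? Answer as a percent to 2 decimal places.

3.99%

Real GDP 2006 = 1718.1/1.232 = 1394.56.
Real GDP 2010 = 2262.3/1.560 = 1450.19.
Change = 1450.19/1394.56 − 1 = 0.0399.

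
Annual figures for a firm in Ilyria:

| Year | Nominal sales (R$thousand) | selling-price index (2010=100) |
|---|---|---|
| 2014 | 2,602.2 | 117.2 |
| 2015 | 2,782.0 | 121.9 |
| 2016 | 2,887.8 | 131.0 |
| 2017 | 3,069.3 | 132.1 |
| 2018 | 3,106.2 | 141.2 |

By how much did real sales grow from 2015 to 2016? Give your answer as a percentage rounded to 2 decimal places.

-3.41%

Real sales 2015 = 2782.0/1.219 = 2282.20.
Real sales 2016 = 2887.8/1.310 = 2204.43.
Change = 2204.43/2282.20 − 1 = -0.0341.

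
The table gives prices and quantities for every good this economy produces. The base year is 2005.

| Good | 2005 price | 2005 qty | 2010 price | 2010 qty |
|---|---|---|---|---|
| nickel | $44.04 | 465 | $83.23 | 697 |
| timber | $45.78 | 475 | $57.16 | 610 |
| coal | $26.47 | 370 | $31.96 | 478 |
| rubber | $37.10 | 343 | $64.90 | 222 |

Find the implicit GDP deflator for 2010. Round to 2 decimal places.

Nominal GDP 2010 = 83.23·697 + 57.16·610 + 31.96·478 + 64.90·222 = 122563.59.
Real GDP 2010 (at 2005 prices) = 44.04·697 + 45.78·610 + 26.47·478 + 37.10·222 = 79510.54.
Deflator = Nominal/Real × 100 = 122563.59/79510.54 × 100 = 154.148.

154.15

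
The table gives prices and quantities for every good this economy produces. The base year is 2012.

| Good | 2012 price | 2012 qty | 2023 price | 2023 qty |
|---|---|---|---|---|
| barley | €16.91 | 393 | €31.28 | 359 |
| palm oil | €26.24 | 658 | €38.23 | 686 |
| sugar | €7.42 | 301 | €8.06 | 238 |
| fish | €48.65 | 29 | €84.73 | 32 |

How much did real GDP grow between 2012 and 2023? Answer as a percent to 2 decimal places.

Real GDP 2012 = Nominal GDP 2012 = 16.91·393 + 26.24·658 + 7.42·301 + 48.65·29 = 27555.82.
Real GDP 2023 (at 2012 prices) = 16.91·359 + 26.24·686 + 7.42·238 + 48.65·32 = 27394.09.
Real growth = 27394.09/27555.82 − 1 = -0.0059.

-0.59%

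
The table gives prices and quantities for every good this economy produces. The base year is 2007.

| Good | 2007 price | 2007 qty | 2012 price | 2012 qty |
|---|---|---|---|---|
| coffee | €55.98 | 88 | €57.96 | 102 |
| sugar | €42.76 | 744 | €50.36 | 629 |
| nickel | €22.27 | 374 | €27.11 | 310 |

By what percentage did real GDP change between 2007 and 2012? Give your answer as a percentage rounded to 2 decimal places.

-12.33%

Real GDP 2007 = Nominal GDP 2007 = 55.98·88 + 42.76·744 + 22.27·374 = 45068.66.
Real GDP 2012 (at 2007 prices) = 55.98·102 + 42.76·629 + 22.27·310 = 39509.70.
Real growth = 39509.70/45068.66 − 1 = -0.1233.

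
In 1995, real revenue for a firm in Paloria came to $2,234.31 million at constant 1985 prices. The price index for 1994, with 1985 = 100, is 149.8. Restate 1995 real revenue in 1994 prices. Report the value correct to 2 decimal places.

$3,347.00 million

Real revenue in 1994 prices = Real revenue in 1985 prices × (P_1994/P_1985) = 2234.31 × 1.498 = 3347.00.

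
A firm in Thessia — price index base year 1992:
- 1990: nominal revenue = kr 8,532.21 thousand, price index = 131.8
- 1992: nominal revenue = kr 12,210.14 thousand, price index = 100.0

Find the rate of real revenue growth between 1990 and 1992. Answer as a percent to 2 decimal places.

88.61%

Real revenue 1990 = 8532.21 / 1.318 = 6473.60.
Real revenue 1992 = 12210.14 / 1.000 = 12210.14.
Real growth = 12210.14 / 6473.60 − 1 = 0.8861.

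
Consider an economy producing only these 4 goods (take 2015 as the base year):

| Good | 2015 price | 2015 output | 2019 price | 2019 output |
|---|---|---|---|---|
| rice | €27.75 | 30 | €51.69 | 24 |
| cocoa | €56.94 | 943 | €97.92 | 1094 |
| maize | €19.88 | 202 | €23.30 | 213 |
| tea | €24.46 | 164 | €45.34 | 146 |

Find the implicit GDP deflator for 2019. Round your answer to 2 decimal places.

169.50

Nominal GDP 2019 = 51.69·24 + 97.92·1094 + 23.30·213 + 45.34·146 = 119947.58.
Real GDP 2019 (at 2015 prices) = 27.75·24 + 56.94·1094 + 19.88·213 + 24.46·146 = 70763.96.
Deflator = Nominal/Real × 100 = 119947.58/70763.96 × 100 = 169.504.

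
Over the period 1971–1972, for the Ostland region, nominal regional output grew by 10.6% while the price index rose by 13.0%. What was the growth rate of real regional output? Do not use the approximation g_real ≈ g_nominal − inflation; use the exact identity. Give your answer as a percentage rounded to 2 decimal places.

(1 + g_nom) = (1 + g_real)(1 + π), so g_real = 1.1060 / 1.1300 − 1 = -0.02124.

-2.12%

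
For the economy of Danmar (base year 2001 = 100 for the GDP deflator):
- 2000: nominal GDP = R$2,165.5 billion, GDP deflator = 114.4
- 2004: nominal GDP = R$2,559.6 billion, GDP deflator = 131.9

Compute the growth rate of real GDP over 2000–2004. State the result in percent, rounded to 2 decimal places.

Deflate each year: 2000 → 2165.5/1.144 = 1892.92; 2004 → 2559.6/1.319 = 1940.56.
So real GDP changed by 1940.56/1892.92 − 1 = 0.0252, i.e. 2.52%.

2.52%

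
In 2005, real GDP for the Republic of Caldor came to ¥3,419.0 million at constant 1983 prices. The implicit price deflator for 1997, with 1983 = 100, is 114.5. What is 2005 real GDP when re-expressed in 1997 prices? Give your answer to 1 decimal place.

Real GDP in 1997 prices = Real GDP in 1983 prices × (P_1997/P_1983) = 3419.0 × 1.145 = 3914.76.

¥3,914.8 million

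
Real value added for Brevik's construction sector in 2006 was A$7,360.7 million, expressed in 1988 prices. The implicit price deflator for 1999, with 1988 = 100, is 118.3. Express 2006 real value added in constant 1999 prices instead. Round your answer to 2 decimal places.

Real value added in 1999 prices = Real value added in 1988 prices × (P_1999/P_1988) = 7360.7 × 1.183 = 8707.71.

A$8,707.71 million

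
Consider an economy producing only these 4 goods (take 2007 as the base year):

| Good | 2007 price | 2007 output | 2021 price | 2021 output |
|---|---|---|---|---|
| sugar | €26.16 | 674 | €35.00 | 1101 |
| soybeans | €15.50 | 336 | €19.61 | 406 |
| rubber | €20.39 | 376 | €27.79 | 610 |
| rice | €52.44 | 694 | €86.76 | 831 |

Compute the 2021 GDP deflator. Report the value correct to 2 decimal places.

148.77

Nominal GDP 2021 = 35.00·1101 + 19.61·406 + 27.79·610 + 86.76·831 = 135546.12.
Real GDP 2021 (at 2007 prices) = 26.16·1101 + 15.50·406 + 20.39·610 + 52.44·831 = 91110.70.
Deflator = Nominal/Real × 100 = 135546.12/91110.70 × 100 = 148.771.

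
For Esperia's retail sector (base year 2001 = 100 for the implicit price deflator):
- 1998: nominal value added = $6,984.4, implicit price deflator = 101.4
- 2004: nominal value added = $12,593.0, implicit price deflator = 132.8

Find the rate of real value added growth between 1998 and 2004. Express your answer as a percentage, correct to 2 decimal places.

Real value added 1998 = 6984.4 / 1.014 = 6887.97.
Real value added 2004 = 12593.0 / 1.328 = 9482.68.
Real growth = 9482.68 / 6887.97 − 1 = 0.3767.

37.67%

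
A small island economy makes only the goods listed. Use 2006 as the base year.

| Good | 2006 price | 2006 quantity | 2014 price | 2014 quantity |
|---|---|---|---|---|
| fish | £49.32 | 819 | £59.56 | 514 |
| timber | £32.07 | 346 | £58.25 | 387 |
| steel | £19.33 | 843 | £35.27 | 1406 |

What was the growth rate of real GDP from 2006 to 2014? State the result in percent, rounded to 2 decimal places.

Real GDP 2006 = Nominal GDP 2006 = 49.32·819 + 32.07·346 + 19.33·843 = 67784.49.
Real GDP 2014 (at 2006 prices) = 49.32·514 + 32.07·387 + 19.33·1406 = 64939.55.
Real growth = 64939.55/67784.49 − 1 = -0.0420.

-4.20%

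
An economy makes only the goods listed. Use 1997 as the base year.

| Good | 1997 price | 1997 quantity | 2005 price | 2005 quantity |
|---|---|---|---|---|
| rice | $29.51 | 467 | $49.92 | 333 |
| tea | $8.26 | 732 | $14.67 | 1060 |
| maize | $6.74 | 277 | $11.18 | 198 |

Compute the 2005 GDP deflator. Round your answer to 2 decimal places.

172.65

Nominal GDP 2005 = 49.92·333 + 14.67·1060 + 11.18·198 = 34387.20.
Real GDP 2005 (at 1997 prices) = 29.51·333 + 8.26·1060 + 6.74·198 = 19916.95.
Deflator = Nominal/Real × 100 = 34387.20/19916.95 × 100 = 172.653.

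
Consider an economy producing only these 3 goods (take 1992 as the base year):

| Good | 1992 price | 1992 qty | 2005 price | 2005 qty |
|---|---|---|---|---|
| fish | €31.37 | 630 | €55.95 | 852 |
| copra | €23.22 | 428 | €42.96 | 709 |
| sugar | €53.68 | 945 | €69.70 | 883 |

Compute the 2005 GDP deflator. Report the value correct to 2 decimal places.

Nominal GDP 2005 = 55.95·852 + 42.96·709 + 69.70·883 = 139673.14.
Real GDP 2005 (at 1992 prices) = 31.37·852 + 23.22·709 + 53.68·883 = 90589.66.
Deflator = Nominal/Real × 100 = 139673.14/90589.66 × 100 = 154.182.

154.18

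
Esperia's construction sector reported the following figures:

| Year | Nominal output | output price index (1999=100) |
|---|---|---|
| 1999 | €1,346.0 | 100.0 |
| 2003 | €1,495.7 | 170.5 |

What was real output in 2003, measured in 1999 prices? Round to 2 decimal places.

Real output = Nominal / (output price index/100) = 1495.7 / 1.705 = 877.24.

€877.24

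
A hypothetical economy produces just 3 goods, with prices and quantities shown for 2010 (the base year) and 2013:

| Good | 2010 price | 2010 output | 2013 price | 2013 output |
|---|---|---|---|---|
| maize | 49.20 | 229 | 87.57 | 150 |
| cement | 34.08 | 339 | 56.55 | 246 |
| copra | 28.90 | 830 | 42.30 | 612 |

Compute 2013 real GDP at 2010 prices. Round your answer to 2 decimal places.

Real GDP 2013 = Σ (p_2010 × q_2013) = 49.20·150 + 34.08·246 + 28.90·612 = 33450.48.

33450.48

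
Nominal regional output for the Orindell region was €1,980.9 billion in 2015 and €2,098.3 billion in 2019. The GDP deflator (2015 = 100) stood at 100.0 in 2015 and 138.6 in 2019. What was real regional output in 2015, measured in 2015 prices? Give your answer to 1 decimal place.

€1,980.9 billion

Real regional output = Nominal / (GDP deflator/100) = 1980.9 / 1.000 = 1980.90.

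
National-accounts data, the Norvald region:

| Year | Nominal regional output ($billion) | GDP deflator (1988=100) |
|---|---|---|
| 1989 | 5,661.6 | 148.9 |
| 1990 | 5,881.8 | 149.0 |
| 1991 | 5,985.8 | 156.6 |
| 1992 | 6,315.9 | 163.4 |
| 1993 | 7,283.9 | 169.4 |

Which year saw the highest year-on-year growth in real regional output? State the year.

1990: real = 5881.8/1.490 = 3947.52; growth vs 1989 (3802.28) = 3.82%.
1991: real = 5985.8/1.566 = 3822.35; growth vs 1990 (3947.52) = -3.17%.
1992: real = 6315.9/1.634 = 3865.30; growth vs 1991 (3822.35) = 1.12%.
1993: real = 7283.9/1.694 = 4299.82; growth vs 1992 (3865.30) = 11.24%.

1993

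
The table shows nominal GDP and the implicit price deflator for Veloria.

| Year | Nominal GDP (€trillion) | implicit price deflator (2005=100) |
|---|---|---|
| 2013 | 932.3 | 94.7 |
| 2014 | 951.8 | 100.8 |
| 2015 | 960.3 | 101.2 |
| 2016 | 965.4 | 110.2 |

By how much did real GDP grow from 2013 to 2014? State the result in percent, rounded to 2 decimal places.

Real GDP 2013 = 932.3/0.947 = 984.48.
Real GDP 2014 = 951.8/1.008 = 944.25.
Change = 944.25/984.48 − 1 = -0.0409.

-4.09%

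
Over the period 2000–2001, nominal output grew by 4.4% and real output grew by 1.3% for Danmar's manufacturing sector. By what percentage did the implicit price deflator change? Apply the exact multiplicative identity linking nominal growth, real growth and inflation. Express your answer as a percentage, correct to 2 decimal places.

(1 + g_nom) = (1 + g_real)(1 + π), so π = 1.0440 / 1.0130 − 1 = 0.03060.

3.06%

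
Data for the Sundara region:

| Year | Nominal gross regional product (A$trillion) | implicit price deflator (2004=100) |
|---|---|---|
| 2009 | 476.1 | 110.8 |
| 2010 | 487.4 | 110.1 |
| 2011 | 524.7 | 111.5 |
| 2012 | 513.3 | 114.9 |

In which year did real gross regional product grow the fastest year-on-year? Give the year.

2010: real = 487.4/1.101 = 442.69; growth vs 2009 (429.69) = 3.03%.
2011: real = 524.7/1.115 = 470.58; growth vs 2010 (442.69) = 6.30%.
2012: real = 513.3/1.149 = 446.74; growth vs 2011 (470.58) = -5.07%.

2011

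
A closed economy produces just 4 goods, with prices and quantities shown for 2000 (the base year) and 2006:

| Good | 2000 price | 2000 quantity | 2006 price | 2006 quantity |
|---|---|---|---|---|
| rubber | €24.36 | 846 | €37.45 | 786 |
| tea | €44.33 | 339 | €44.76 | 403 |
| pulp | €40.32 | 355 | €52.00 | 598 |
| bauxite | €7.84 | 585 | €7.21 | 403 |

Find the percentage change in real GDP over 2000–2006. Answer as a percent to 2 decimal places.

Real GDP 2000 = Nominal GDP 2000 = 24.36·846 + 44.33·339 + 40.32·355 + 7.84·585 = 54536.43.
Real GDP 2006 (at 2000 prices) = 24.36·786 + 44.33·403 + 40.32·598 + 7.84·403 = 64282.83.
Real growth = 64282.83/54536.43 − 1 = 0.1787.

17.87%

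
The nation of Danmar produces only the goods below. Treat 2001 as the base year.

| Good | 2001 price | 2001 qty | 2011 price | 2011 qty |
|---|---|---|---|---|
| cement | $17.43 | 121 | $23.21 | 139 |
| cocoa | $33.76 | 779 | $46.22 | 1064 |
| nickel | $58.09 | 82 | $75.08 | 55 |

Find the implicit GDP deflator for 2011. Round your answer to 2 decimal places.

136.10

Nominal GDP 2011 = 23.21·139 + 46.22·1064 + 75.08·55 = 56533.67.
Real GDP 2011 (at 2001 prices) = 17.43·139 + 33.76·1064 + 58.09·55 = 41538.36.
Deflator = Nominal/Real × 100 = 56533.67/41538.36 × 100 = 136.100.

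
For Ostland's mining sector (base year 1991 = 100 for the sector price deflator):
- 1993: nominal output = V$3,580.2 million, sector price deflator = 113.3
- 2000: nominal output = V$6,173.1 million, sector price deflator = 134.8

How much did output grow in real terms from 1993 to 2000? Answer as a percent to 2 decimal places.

Deflate each year: 1993 → 3580.2/1.133 = 3159.93; 2000 → 6173.1/1.348 = 4579.45.
So real output changed by 4579.45/3159.93 − 1 = 0.4492, i.e. 44.92%.

44.92%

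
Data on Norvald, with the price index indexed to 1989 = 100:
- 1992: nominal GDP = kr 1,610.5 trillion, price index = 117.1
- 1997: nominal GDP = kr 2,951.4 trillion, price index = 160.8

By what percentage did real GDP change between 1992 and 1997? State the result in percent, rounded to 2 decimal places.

Deflate each year: 1992 → 1610.5/1.171 = 1375.32; 1997 → 2951.4/1.608 = 1835.45.
So real GDP changed by 1835.45/1375.32 − 1 = 0.3346, i.e. 33.46%.

33.46%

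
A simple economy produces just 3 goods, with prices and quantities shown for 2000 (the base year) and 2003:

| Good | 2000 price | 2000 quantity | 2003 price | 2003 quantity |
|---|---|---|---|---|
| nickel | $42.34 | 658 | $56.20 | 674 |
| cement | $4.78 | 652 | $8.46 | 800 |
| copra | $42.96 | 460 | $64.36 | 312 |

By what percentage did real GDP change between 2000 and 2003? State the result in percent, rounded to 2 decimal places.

-9.80%

Real GDP 2000 = Nominal GDP 2000 = 42.34·658 + 4.78·652 + 42.96·460 = 50737.88.
Real GDP 2003 (at 2000 prices) = 42.34·674 + 4.78·800 + 42.96·312 = 45764.68.
Real growth = 45764.68/50737.88 − 1 = -0.0980.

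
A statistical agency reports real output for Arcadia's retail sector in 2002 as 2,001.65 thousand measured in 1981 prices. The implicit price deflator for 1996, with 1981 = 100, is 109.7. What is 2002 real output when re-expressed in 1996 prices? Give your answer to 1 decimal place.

2,195.8 thousand

Real output in 1996 prices = Real output in 1981 prices × (P_1996/P_1981) = 2001.65 × 1.097 = 2195.81.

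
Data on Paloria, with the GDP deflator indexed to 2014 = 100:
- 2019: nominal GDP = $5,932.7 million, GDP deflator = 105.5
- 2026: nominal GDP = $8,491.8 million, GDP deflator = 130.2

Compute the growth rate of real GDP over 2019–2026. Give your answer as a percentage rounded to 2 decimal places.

15.98%

Real GDP 2019 = 5932.7 / 1.055 = 5623.41.
Real GDP 2026 = 8491.8 / 1.302 = 6522.12.
Real growth = 6522.12 / 5623.41 − 1 = 0.1598.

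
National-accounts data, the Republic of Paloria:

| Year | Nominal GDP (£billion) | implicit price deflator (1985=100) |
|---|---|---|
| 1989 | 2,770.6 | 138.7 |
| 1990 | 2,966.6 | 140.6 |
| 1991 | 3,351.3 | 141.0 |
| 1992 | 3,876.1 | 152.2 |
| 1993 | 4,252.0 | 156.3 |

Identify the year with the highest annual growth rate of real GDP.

1991

1990: real = 2966.6/1.406 = 2109.96; growth vs 1989 (1997.55) = 5.63%.
1991: real = 3351.3/1.410 = 2376.81; growth vs 1990 (2109.96) = 12.65%.
1992: real = 3876.1/1.522 = 2546.71; growth vs 1991 (2376.81) = 7.15%.
1993: real = 4252.0/1.563 = 2720.41; growth vs 1992 (2546.71) = 6.82%.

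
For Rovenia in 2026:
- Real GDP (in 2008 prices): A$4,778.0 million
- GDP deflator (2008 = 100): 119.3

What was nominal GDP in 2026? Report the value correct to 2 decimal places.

Nominal GDP = Real × (GDP deflator/100) = 4778.0 × 1.193 = 5700.15.

A$5,700.15 million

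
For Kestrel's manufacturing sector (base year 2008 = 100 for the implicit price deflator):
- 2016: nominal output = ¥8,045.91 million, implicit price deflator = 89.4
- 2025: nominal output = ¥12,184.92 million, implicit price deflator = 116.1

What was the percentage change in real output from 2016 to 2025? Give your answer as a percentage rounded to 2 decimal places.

Deflate each year: 2016 → 8045.91/0.894 = 8999.90; 2025 → 12184.92/1.161 = 10495.19.
So real output changed by 10495.19/8999.90 − 1 = 0.1661, i.e. 16.61%.

16.61%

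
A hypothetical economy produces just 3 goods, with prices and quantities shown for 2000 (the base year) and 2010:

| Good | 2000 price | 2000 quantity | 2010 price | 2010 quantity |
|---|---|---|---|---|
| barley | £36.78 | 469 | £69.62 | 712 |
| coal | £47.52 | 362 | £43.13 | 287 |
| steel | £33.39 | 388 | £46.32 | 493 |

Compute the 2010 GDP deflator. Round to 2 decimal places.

Nominal GDP 2010 = 69.62·712 + 43.13·287 + 46.32·493 = 84783.51.
Real GDP 2010 (at 2000 prices) = 36.78·712 + 47.52·287 + 33.39·493 = 56286.87.
Deflator = Nominal/Real × 100 = 84783.51/56286.87 × 100 = 150.628.

150.63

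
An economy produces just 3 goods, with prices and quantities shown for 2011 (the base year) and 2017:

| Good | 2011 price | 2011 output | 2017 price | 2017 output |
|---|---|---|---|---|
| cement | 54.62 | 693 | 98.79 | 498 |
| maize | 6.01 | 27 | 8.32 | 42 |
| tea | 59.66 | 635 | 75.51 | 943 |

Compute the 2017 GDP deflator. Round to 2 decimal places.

Nominal GDP 2017 = 98.79·498 + 8.32·42 + 75.51·943 = 120752.79.
Real GDP 2017 (at 2011 prices) = 54.62·498 + 6.01·42 + 59.66·943 = 83712.56.
Deflator = Nominal/Real × 100 = 120752.79/83712.56 × 100 = 144.247.

144.25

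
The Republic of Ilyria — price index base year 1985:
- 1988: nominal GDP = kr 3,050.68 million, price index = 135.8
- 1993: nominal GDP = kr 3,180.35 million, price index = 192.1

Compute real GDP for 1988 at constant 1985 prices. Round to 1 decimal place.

kr 2,246.5 million

Real GDP = Nominal / (price index/100) = 3050.68 / 1.358 = 2246.45.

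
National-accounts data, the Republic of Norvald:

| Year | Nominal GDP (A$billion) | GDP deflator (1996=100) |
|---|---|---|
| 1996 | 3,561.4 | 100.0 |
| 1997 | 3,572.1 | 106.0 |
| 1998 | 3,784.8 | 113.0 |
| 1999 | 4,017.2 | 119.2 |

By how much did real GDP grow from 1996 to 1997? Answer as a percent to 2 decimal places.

Real GDP 1996 = 3561.4/1.000 = 3561.40.
Real GDP 1997 = 3572.1/1.060 = 3369.91.
Change = 3369.91/3561.40 − 1 = -0.0538.

-5.38%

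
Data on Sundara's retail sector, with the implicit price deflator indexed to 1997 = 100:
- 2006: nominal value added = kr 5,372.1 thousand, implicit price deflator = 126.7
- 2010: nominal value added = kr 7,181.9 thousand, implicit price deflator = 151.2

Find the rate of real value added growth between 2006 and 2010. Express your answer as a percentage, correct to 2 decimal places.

Real value added 2006 = 5372.1 / 1.267 = 4240.02.
Real value added 2010 = 7181.9 / 1.512 = 4749.93.
Real growth = 4749.93 / 4240.02 − 1 = 0.1203.

12.03%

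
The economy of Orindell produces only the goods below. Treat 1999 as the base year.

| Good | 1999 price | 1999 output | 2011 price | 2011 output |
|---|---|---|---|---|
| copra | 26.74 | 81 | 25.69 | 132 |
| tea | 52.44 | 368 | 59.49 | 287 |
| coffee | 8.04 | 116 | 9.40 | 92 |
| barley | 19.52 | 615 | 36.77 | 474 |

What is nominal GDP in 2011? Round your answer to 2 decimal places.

Nominal GDP 2011 = Σ (p_2011 × q_2011) = 25.69·132 + 59.49·287 + 9.40·92 + 36.77·474 = 38758.49.

38758.49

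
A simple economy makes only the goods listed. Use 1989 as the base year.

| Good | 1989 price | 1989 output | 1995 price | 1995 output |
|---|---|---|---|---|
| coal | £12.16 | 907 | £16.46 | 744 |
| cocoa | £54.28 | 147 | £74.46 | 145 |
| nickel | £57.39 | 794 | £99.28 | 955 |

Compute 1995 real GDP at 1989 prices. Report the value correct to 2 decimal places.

£71725.09

Real GDP 1995 = Σ (p_1989 × q_1995) = 12.16·744 + 54.28·145 + 57.39·955 = 71725.09.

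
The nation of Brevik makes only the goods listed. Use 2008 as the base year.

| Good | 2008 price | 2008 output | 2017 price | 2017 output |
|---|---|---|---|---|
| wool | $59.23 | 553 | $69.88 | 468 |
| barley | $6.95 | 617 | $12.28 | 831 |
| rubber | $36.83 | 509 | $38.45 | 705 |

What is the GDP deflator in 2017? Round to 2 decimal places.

117.75

Nominal GDP 2017 = 69.88·468 + 12.28·831 + 38.45·705 = 70015.77.
Real GDP 2017 (at 2008 prices) = 59.23·468 + 6.95·831 + 36.83·705 = 59460.24.
Deflator = Nominal/Real × 100 = 70015.77/59460.24 × 100 = 117.752.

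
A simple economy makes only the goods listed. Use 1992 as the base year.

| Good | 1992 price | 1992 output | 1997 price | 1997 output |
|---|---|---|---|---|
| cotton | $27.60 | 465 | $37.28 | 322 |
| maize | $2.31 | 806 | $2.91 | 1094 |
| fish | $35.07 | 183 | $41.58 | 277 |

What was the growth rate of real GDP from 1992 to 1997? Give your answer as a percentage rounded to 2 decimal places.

Real GDP 1992 = Nominal GDP 1992 = 27.60·465 + 2.31·806 + 35.07·183 = 21113.67.
Real GDP 1997 (at 1992 prices) = 27.60·322 + 2.31·1094 + 35.07·277 = 21128.73.
Real growth = 21128.73/21113.67 − 1 = 0.0007.

0.07%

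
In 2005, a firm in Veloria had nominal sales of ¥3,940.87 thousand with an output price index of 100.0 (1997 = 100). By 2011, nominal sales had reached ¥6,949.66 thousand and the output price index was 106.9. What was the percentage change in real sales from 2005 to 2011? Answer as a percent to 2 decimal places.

Deflate each year: 2005 → 3940.87/1.000 = 3940.87; 2011 → 6949.66/1.069 = 6501.09.
So real sales changed by 6501.09/3940.87 − 1 = 0.6497, i.e. 64.97%.

64.97%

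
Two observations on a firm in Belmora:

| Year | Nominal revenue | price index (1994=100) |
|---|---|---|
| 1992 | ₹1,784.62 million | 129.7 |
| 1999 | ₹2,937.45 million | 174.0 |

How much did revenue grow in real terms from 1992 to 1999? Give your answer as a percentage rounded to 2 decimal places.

22.69%

Real revenue 1992 = 1784.62 / 1.297 = 1375.96.
Real revenue 1999 = 2937.45 / 1.740 = 1688.19.
Real growth = 1688.19 / 1375.96 − 1 = 0.2269.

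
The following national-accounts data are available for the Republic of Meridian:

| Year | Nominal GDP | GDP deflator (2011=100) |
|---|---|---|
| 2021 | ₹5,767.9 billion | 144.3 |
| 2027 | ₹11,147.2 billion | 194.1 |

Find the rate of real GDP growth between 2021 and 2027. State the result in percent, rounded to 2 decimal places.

Deflate each year: 2021 → 5767.9/1.443 = 3997.16; 2027 → 11147.2/1.941 = 5743.02.
So real GDP changed by 5743.02/3997.16 − 1 = 0.4368, i.e. 43.68%.

43.68%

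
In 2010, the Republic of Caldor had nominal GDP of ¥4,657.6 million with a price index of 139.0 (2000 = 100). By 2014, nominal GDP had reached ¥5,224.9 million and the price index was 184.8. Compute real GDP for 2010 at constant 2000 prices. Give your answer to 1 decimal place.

¥3,350.8 million

Real GDP = Nominal / (price index/100) = 4657.6 / 1.390 = 3350.79.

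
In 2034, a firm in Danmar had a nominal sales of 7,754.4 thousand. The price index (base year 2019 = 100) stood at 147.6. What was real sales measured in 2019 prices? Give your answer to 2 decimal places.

Real sales = Nominal / (price index/100) = 7754.4 / 1.476 = 5253.66.

5,253.66 thousand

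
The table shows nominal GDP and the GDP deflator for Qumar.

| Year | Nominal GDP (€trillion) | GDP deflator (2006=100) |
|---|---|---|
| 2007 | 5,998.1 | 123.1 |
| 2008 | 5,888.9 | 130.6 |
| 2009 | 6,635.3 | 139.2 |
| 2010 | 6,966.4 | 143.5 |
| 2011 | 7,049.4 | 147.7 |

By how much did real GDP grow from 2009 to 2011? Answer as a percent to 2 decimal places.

0.13%

Real GDP 2009 = 6635.3/1.392 = 4766.74.
Real GDP 2011 = 7049.4/1.477 = 4772.78.
Change = 4772.78/4766.74 − 1 = 0.0013.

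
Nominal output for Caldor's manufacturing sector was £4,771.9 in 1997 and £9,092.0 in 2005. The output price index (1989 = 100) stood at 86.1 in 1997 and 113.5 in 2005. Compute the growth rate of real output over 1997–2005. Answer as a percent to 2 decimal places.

Deflate each year: 1997 → 4771.9/0.861 = 5542.28; 2005 → 9092.0/1.135 = 8010.57.
So real output changed by 8010.57/5542.28 − 1 = 0.4454, i.e. 44.54%.

44.54%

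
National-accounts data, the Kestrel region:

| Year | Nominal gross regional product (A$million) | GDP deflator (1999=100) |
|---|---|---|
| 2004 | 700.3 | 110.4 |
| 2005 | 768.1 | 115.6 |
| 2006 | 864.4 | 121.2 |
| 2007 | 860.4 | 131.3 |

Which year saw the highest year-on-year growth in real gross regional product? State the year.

2005: real = 768.1/1.156 = 664.45; growth vs 2004 (634.33) = 4.75%.
2006: real = 864.4/1.212 = 713.20; growth vs 2005 (664.45) = 7.34%.
2007: real = 860.4/1.313 = 655.29; growth vs 2006 (713.20) = -8.12%.

2006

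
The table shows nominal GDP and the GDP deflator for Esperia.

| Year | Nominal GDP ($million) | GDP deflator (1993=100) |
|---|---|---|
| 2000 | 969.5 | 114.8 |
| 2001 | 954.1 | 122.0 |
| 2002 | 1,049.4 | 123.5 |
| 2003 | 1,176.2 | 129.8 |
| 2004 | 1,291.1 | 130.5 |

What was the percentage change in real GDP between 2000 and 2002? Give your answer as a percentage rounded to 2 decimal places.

0.62%

Real GDP 2000 = 969.5/1.148 = 844.51.
Real GDP 2002 = 1049.4/1.235 = 849.72.
Change = 849.72/844.51 − 1 = 0.0062.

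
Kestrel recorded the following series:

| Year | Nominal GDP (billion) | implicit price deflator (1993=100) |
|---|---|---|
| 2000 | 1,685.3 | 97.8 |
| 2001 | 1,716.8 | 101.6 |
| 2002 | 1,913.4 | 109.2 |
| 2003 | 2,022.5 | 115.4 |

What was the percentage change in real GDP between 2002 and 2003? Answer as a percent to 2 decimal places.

Real GDP 2002 = 1913.4/1.092 = 1752.20.
Real GDP 2003 = 2022.5/1.154 = 1752.60.
Change = 1752.60/1752.20 − 1 = 0.0002.

0.02%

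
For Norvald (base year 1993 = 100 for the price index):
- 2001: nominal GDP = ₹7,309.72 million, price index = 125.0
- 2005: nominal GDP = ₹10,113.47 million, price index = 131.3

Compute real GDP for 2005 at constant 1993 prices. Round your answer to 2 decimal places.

₹7,702.57 million

Real GDP = Nominal / (price index/100) = 10113.47 / 1.313 = 7702.57.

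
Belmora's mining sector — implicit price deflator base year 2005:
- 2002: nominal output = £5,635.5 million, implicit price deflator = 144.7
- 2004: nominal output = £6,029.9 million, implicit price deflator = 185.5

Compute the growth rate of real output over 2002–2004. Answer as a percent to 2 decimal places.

-16.54%

Real output 2002 = 5635.5 / 1.447 = 3894.61.
Real output 2004 = 6029.9 / 1.855 = 3250.62.
Real growth = 3250.62 / 3894.61 − 1 = -0.1654.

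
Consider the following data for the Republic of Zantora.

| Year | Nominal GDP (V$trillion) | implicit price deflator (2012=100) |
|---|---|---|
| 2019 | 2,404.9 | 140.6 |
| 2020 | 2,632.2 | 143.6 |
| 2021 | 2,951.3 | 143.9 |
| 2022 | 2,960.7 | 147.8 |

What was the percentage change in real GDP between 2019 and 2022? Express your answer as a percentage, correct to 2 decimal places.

Real GDP 2019 = 2404.9/1.406 = 1710.46.
Real GDP 2022 = 2960.7/1.478 = 2003.18.
Change = 2003.18/1710.46 − 1 = 0.1711.

17.11%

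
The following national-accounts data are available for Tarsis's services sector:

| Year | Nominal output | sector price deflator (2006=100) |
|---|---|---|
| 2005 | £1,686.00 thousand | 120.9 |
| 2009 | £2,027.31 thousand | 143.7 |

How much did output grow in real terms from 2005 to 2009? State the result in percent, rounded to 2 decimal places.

Deflate each year: 2005 → 1686.00/1.209 = 1394.54; 2009 → 2027.31/1.437 = 1410.79.
So real output changed by 1410.79/1394.54 − 1 = 0.0117, i.e. 1.17%.

1.17%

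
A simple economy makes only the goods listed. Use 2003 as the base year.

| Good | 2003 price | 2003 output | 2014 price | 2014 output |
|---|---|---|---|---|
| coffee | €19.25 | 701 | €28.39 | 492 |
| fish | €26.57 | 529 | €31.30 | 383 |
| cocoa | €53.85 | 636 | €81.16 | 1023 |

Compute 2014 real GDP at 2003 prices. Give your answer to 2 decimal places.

Real GDP 2014 = Σ (p_2003 × q_2014) = 19.25·492 + 26.57·383 + 53.85·1023 = 74735.86.

€74735.86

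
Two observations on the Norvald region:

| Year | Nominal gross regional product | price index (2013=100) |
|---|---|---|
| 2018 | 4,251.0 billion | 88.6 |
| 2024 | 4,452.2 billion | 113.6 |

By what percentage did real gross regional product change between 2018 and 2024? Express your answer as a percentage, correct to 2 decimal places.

Deflate each year: 2018 → 4251.0/0.886 = 4797.97; 2024 → 4452.2/1.136 = 3919.19.
So real gross regional product changed by 3919.19/4797.97 − 1 = -0.1832, i.e. -18.32%.

-18.32%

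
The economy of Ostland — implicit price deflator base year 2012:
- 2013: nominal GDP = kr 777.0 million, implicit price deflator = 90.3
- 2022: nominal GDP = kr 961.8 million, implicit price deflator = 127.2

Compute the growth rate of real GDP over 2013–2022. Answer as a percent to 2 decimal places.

Deflate each year: 2013 → 777.0/0.903 = 860.47; 2022 → 961.8/1.272 = 756.13.
So real GDP changed by 756.13/860.47 − 1 = -0.1213, i.e. -12.13%.

-12.13%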